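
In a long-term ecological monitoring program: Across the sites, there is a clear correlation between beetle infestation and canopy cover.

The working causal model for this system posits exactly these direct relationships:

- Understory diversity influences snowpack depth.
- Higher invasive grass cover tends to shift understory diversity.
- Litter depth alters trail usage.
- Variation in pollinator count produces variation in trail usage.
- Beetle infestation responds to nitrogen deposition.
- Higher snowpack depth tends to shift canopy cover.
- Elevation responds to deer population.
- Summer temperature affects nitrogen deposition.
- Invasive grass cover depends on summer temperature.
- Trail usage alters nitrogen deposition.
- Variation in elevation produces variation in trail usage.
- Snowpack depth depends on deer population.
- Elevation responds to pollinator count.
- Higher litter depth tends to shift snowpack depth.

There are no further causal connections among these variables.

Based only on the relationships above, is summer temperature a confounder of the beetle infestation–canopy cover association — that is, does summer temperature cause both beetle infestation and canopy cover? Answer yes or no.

Summer temperature has a causal path to beetle infestation (summer temperature → nitrogen deposition → beetle infestation) and to canopy cover (summer temperature → invasive grass cover → understory diversity → snowpack depth → canopy cover), so it is a common cause of both — a confounder.

yes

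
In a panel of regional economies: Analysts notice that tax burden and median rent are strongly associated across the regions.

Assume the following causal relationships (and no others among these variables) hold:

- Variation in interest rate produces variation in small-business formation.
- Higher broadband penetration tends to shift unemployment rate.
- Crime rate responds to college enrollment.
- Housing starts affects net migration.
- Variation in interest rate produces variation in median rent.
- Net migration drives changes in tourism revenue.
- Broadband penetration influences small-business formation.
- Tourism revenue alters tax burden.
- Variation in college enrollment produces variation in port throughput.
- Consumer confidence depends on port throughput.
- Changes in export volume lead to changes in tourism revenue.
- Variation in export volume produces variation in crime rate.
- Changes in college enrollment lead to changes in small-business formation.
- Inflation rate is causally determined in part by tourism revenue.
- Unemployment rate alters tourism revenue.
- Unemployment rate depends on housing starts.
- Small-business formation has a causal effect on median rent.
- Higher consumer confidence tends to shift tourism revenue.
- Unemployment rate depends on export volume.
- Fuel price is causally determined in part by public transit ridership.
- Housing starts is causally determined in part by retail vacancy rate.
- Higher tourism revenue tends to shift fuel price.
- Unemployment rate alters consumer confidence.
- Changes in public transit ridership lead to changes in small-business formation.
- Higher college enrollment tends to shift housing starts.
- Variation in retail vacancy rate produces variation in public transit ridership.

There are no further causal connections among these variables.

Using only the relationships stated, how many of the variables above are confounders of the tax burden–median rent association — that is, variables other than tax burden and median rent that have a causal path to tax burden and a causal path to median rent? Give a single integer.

The common causes are: broadband penetration (to tax burden via broadband penetration → unemployment rate → tourism revenue → tax burden; to median rent via broadband penetration → small-business formation → median rent); college enrollment (to tax burden via college enrollment → housing starts → net migration → tourism revenue → tax burden; to median rent via college enrollment → small-business formation → median rent); retail vacancy rate (to tax burden via retail vacancy rate → housing starts → net migration → tourism revenue → tax burden; to median rent via retail vacancy rate → public transit ridership → small-business formation → median rent).
Every other variable lacks a causal path to at least one of tax burden and median rent.

3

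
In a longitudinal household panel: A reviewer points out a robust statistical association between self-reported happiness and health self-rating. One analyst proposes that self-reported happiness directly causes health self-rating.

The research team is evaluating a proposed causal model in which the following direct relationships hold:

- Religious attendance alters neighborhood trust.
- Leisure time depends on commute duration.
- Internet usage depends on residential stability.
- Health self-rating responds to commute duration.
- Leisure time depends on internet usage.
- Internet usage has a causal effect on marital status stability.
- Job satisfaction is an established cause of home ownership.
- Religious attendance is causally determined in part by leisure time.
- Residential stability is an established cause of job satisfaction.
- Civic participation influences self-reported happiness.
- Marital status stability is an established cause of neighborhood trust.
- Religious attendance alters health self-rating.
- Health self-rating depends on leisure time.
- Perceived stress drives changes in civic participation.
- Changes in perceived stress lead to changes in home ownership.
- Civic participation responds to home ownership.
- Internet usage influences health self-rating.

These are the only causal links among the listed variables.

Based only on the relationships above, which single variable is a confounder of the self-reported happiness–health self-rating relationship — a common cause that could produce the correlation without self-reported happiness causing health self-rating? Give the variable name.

Residential stability has a causal path to self-reported happiness (residential stability → job satisfaction → home ownership → civic participation → self-reported happiness) and a separate causal path to health self-rating (residential stability → internet usage → health self-rating), so it is a common cause of both.
No stated relationship gives self-reported happiness a causal route to health self-rating, so the correlation is explained by the shared upstream cause rather than a direct effect.

residential stability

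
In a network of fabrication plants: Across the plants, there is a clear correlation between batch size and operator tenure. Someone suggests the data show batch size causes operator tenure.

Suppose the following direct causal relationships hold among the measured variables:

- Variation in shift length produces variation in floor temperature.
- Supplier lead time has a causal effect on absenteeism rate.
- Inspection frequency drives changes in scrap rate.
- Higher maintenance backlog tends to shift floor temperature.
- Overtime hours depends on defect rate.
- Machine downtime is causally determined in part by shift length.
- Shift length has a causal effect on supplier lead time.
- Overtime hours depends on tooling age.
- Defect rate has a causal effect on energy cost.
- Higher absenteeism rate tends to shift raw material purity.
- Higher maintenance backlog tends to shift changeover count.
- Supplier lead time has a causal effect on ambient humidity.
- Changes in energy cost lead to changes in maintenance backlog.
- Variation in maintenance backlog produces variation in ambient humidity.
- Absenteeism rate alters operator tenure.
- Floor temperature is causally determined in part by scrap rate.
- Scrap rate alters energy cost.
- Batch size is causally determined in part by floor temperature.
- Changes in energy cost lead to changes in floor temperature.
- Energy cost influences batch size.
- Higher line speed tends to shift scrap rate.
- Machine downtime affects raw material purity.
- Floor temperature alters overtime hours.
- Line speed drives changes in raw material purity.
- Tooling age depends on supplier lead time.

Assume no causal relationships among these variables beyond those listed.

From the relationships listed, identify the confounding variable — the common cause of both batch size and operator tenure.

Shift length has a causal path to batch size (shift length → floor temperature → batch size) and a separate causal path to operator tenure (shift length → supplier lead time → absenteeism rate → operator tenure), so it is a common cause of both.
No stated relationship gives batch size a causal route to operator tenure, so the correlation is explained by the shared upstream cause rather than a direct effect.

shift length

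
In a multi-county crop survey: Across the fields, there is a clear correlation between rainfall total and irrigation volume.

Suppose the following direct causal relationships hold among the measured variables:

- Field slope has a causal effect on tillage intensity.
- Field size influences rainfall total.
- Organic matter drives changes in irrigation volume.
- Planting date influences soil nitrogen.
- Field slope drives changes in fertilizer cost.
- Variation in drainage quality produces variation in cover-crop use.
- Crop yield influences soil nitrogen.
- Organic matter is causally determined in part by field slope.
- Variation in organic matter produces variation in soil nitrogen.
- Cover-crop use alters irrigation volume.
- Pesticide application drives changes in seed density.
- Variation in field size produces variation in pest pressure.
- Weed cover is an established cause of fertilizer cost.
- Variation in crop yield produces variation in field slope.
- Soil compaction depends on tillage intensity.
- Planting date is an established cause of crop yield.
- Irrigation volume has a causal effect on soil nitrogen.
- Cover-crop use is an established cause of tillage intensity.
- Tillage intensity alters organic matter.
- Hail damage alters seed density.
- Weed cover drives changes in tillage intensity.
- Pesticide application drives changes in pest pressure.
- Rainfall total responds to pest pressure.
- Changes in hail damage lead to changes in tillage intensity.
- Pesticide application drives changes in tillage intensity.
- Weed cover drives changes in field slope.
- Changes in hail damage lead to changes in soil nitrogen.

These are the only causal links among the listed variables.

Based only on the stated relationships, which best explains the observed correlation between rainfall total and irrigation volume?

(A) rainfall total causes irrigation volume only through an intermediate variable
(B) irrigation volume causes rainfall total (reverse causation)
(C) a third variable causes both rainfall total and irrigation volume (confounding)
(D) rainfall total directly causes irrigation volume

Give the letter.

Pesticide application causes rainfall total (pesticide application → pest pressure → rainfall total) and irrigation volume (pesticide application → tillage intensity → organic matter → irrigation volume) — a common cause creating the correlation.
There is no stated path from rainfall total to irrigation volume or from irrigation volume to rainfall total, so neither direct nor reverse causation applies.

C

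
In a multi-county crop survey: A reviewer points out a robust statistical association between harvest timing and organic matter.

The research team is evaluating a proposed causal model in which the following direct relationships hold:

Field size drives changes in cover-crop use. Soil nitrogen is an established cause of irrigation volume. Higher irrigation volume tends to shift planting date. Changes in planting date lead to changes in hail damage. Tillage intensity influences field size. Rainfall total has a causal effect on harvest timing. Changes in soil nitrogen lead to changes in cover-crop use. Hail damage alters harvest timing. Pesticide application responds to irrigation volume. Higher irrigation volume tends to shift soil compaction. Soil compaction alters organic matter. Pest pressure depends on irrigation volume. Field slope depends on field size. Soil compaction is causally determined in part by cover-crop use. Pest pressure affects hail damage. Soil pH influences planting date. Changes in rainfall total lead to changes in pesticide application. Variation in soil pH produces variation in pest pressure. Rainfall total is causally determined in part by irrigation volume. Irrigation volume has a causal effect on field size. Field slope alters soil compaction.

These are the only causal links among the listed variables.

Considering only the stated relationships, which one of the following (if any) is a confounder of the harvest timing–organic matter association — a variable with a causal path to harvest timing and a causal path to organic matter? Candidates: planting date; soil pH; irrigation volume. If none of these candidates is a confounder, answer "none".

irrigation volume

Irrigation volume causes harvest timing (irrigation volume → rainfall total → harvest timing) and also causes organic matter (irrigation volume → soil compaction → organic matter); it is a common cause of both.
Each of the other candidates lacks a causal path to at least one of harvest timing and organic matter, so they do not confound the relationship.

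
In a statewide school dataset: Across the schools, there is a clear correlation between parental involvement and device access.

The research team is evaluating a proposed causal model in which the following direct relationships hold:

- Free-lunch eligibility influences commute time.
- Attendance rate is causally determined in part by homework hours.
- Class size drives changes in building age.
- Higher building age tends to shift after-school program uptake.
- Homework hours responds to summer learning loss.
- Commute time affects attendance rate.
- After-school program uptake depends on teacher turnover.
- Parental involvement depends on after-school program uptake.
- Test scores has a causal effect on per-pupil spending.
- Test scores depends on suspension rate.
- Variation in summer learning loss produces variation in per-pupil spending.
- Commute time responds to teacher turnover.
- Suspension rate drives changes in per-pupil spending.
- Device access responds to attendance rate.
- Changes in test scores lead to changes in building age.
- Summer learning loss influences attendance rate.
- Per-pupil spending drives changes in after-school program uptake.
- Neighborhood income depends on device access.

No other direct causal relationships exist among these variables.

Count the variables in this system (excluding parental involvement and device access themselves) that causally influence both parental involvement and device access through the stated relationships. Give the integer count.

The common causes are: summer learning loss (to parental involvement via summer learning loss → per-pupil spending → after-school program uptake → parental involvement; to device access via summer learning loss → attendance rate → device access); teacher turnover (to parental involvement via teacher turnover → after-school program uptake → parental involvement; to device access via teacher turnover → commute time → attendance rate → device access).
Every other variable lacks a causal path to at least one of parental involvement and device access.

2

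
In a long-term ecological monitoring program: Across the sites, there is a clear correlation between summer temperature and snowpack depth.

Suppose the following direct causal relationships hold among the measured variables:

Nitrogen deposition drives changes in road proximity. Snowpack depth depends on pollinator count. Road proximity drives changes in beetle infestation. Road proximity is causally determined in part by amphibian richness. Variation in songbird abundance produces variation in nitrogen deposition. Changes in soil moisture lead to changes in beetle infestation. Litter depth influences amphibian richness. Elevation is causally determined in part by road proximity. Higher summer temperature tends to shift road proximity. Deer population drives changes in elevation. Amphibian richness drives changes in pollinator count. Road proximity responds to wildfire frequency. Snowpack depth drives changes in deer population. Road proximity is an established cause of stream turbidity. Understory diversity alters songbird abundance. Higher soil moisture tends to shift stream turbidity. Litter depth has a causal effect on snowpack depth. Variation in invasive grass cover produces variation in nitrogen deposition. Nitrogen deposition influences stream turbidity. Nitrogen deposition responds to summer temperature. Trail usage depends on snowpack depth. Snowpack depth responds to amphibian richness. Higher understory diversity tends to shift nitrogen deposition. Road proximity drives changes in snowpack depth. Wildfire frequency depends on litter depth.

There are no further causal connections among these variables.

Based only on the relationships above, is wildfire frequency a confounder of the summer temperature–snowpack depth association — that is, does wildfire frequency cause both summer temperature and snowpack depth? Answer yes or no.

Wildfire frequency has no stated causal path to summer temperature. A confounder must cause both variables, so wildfire frequency does not qualify.

no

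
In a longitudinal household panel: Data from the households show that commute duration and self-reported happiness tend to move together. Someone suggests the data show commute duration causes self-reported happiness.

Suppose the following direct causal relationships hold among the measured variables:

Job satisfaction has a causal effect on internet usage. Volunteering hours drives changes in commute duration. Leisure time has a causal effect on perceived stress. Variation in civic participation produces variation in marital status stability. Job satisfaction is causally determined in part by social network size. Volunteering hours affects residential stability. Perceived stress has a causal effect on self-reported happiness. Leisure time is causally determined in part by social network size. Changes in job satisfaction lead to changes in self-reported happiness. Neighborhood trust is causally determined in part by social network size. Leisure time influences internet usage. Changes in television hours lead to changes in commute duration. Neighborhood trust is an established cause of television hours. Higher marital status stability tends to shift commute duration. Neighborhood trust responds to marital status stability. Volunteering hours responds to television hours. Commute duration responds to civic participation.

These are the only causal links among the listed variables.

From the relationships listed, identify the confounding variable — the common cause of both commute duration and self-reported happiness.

social network size

Social network size has a causal path to commute duration (social network size → neighborhood trust → television hours → commute duration) and a separate causal path to self-reported happiness (social network size → job satisfaction → self-reported happiness), so it is a common cause of both.
No stated relationship gives commute duration a causal route to self-reported happiness, so the correlation is explained by the shared upstream cause rather than a direct effect.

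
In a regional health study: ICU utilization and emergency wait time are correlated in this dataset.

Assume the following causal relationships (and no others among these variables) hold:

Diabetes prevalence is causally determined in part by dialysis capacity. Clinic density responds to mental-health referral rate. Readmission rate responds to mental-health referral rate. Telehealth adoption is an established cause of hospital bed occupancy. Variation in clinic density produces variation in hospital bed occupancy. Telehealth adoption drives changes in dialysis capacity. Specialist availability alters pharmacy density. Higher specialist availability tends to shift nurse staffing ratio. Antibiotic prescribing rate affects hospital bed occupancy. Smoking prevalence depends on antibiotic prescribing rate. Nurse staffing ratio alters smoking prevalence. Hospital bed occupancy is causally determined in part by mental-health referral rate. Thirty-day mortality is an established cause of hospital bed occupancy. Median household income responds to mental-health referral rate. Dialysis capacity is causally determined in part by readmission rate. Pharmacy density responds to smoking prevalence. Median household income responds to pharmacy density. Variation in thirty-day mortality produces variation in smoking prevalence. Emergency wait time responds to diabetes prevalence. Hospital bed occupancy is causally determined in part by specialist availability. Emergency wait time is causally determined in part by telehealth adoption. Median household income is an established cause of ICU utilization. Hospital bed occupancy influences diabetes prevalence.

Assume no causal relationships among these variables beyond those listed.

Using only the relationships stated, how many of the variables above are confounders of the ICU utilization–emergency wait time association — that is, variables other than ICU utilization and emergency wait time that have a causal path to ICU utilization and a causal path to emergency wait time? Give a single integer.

The common causes are: antibiotic prescribing rate (to ICU utilization via antibiotic prescribing rate → smoking prevalence → pharmacy density → median household income → ICU utilization; to emergency wait time via antibiotic prescribing rate → hospital bed occupancy → diabetes prevalence → emergency wait time); mental-health referral rate (to ICU utilization via mental-health referral rate → median household income → ICU utilization; to emergency wait time via mental-health referral rate → hospital bed occupancy → diabetes prevalence → emergency wait time); specialist availability (to ICU utilization via specialist availability → pharmacy density → median household income → ICU utilization; to emergency wait time via specialist availability → hospital bed occupancy → diabetes prevalence → emergency wait time); thirty-day mortality (to ICU utilization via thirty-day mortality → smoking prevalence → pharmacy density → median household income → ICU utilization; to emergency wait time via thirty-day mortality → hospital bed occupancy → diabetes prevalence → emergency wait time).
Every other variable lacks a causal path to at least one of ICU utilization and emergency wait time.

4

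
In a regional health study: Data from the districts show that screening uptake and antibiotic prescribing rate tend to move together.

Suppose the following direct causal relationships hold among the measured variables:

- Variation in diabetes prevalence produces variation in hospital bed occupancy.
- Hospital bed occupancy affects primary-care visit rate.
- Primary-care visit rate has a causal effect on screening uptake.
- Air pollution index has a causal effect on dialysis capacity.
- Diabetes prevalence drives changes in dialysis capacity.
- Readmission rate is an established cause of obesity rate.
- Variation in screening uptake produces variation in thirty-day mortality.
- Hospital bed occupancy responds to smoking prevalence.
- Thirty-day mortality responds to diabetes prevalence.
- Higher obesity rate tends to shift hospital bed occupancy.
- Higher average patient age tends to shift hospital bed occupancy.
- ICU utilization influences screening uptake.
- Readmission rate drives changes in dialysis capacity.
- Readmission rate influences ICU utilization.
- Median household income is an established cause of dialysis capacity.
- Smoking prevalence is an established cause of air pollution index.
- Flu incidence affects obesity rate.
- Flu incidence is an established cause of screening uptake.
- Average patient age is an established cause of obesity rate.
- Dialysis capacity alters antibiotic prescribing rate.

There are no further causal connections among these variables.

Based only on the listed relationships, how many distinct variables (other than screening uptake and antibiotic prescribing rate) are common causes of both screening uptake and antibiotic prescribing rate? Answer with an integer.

3

The common causes are: diabetes prevalence (to screening uptake via diabetes prevalence → hospital bed occupancy → primary-care visit rate → screening uptake; to antibiotic prescribing rate via diabetes prevalence → dialysis capacity → antibiotic prescribing rate); readmission rate (to screening uptake via readmission rate → ICU utilization → screening uptake; to antibiotic prescribing rate via readmission rate → dialysis capacity → antibiotic prescribing rate); smoking prevalence (to screening uptake via smoking prevalence → hospital bed occupancy → primary-care visit rate → screening uptake; to antibiotic prescribing rate via smoking prevalence → air pollution index → dialysis capacity → antibiotic prescribing rate).
Every other variable lacks a causal path to at least one of screening uptake and antibiotic prescribing rate.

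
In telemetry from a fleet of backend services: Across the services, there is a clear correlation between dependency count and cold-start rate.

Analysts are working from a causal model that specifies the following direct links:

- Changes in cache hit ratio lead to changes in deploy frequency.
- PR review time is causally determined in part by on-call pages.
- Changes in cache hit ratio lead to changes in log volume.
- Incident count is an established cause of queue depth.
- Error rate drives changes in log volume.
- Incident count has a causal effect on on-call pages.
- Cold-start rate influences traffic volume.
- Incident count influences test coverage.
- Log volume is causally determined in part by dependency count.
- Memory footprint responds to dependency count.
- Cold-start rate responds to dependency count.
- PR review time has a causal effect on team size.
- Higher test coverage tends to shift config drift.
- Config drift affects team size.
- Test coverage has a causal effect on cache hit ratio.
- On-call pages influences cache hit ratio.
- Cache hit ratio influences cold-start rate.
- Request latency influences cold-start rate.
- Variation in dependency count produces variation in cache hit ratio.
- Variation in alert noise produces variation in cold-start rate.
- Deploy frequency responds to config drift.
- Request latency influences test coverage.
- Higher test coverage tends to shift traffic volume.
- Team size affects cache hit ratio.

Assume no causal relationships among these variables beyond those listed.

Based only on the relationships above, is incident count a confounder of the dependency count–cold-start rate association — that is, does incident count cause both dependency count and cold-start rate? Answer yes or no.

no

Incident count has no stated causal path to dependency count. A confounder must cause both variables, so incident count does not qualify.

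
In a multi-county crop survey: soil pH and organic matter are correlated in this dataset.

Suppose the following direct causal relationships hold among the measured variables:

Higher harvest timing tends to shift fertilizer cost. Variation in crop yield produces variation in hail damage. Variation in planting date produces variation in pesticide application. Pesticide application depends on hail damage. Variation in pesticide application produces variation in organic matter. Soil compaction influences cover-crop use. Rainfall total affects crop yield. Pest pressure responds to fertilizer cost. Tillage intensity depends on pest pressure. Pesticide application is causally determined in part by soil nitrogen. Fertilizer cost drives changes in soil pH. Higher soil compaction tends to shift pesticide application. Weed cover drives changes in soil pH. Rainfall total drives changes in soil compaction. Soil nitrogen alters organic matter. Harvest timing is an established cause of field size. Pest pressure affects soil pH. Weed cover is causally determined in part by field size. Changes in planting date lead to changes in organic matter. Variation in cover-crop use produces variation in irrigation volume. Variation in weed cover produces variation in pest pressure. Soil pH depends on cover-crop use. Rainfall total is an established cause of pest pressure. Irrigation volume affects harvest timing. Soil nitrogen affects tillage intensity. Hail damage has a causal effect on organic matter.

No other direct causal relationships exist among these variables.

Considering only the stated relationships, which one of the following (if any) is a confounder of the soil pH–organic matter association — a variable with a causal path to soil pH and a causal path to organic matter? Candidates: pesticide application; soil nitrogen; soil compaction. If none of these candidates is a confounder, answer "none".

soil compaction

Soil compaction causes soil pH (soil compaction → cover-crop use → soil pH) and also causes organic matter (soil compaction → pesticide application → organic matter); it is a common cause of both.
Each of the other candidates lacks a causal path to at least one of soil pH and organic matter, so they do not confound the relationship.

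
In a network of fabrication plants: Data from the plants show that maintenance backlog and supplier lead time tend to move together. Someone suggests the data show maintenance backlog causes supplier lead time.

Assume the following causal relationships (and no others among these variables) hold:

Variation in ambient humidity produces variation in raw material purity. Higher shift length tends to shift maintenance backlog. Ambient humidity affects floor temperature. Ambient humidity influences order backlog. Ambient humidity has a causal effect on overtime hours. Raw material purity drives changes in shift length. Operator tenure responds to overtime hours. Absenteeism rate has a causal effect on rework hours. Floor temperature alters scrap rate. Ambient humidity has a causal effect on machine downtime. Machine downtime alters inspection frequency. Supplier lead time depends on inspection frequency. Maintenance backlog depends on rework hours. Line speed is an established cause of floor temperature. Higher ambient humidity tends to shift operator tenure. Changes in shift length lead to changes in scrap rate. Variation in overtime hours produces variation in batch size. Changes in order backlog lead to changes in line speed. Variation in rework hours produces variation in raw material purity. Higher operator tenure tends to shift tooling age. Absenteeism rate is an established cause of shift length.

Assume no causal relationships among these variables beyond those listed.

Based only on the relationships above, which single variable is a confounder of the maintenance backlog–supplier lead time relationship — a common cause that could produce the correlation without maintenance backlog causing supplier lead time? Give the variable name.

Ambient humidity has a causal path to maintenance backlog (ambient humidity → raw material purity → shift length → maintenance backlog) and a separate causal path to supplier lead time (ambient humidity → machine downtime → inspection frequency → supplier lead time), so it is a common cause of both.
No stated relationship gives maintenance backlog a causal route to supplier lead time, so the correlation is explained by the shared upstream cause rather than a direct effect.

ambient humidity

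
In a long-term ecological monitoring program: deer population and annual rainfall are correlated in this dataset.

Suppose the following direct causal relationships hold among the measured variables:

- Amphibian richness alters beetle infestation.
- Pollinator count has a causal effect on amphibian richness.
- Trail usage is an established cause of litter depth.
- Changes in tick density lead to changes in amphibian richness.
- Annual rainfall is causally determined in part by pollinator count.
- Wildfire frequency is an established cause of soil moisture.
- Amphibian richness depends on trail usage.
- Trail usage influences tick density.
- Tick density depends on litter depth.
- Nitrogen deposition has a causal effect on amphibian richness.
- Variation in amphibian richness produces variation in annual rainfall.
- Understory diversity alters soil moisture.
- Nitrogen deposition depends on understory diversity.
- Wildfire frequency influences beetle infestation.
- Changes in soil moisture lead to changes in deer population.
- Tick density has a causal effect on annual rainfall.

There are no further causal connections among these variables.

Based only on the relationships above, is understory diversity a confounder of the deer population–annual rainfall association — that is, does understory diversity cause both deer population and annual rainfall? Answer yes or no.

yes

Understory diversity has a causal path to deer population (understory diversity → soil moisture → deer population) and to annual rainfall (understory diversity → nitrogen deposition → amphibian richness → annual rainfall), so it is a common cause of both — a confounder.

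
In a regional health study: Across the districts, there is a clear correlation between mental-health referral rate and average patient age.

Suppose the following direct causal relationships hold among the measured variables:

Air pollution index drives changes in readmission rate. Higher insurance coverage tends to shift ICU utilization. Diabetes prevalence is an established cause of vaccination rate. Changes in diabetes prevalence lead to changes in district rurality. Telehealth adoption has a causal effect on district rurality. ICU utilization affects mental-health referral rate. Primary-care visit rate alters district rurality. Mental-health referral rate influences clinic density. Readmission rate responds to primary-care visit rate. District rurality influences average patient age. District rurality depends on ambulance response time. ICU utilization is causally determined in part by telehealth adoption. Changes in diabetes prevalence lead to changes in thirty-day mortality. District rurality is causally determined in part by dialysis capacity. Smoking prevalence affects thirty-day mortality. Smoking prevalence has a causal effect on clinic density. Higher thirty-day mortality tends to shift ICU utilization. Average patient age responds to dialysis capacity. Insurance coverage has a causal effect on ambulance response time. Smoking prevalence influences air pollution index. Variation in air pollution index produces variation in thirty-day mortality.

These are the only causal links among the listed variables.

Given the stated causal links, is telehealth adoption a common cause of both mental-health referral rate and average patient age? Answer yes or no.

Telehealth adoption has a causal path to mental-health referral rate (telehealth adoption → ICU utilization → mental-health referral rate) and to average patient age (telehealth adoption → district rurality → average patient age), so it is a common cause of both — a confounder.

yes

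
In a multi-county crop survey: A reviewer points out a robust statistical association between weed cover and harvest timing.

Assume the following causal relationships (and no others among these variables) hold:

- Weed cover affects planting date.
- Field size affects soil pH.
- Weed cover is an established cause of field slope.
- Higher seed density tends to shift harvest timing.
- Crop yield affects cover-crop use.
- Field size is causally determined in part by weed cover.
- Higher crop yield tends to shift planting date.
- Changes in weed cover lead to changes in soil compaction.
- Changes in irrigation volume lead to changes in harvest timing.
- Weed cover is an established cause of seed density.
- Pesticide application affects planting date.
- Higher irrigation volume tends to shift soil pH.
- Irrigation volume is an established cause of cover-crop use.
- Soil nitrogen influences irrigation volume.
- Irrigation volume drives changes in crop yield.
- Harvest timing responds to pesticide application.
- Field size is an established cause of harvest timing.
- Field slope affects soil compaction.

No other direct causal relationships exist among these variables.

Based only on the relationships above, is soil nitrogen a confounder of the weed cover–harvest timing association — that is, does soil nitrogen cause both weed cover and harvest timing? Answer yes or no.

no

Soil nitrogen has no stated causal path to weed cover. A confounder must cause both variables, so soil nitrogen does not qualify.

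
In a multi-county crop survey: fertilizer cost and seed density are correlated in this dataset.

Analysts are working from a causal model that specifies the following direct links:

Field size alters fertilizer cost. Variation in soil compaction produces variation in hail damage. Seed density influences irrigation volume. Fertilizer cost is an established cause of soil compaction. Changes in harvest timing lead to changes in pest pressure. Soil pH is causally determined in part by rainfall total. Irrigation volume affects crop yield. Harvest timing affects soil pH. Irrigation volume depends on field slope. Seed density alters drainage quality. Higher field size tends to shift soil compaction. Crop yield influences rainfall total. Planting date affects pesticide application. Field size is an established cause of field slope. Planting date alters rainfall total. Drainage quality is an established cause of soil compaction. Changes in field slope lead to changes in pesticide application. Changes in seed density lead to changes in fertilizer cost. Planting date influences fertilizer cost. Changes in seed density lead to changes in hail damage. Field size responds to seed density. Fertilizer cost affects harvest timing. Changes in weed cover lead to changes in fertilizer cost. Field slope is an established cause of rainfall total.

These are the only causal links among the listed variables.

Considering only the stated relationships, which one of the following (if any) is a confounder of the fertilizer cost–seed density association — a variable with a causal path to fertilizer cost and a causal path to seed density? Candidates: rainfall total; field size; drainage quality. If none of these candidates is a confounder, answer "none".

None of the listed candidates has causal paths to both fertilizer cost and seed density in the stated relationships, so none is a common cause.

none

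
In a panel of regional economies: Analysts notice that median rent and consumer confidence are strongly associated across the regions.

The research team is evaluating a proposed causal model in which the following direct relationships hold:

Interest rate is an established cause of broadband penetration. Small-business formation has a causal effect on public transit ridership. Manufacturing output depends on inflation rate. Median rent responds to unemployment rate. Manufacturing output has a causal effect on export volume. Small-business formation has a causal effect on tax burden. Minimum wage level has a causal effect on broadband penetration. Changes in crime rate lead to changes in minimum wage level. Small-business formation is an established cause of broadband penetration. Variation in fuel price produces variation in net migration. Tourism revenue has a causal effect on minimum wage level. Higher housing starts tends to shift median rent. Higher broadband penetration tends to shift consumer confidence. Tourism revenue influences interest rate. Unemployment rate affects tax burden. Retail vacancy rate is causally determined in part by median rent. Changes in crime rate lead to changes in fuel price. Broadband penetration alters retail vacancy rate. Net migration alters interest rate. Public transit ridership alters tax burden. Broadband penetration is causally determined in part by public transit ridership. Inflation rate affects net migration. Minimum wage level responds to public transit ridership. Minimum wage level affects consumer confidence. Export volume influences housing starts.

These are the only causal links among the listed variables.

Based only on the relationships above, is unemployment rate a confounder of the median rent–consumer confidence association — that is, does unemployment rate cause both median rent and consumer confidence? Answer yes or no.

no

Unemployment rate has no stated causal path to consumer confidence. A confounder must cause both variables, so unemployment rate does not qualify.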